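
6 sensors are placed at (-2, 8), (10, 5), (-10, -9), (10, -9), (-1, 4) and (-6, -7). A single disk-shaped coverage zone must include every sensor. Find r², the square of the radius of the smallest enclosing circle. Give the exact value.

The farthest pair is (10, 5)–(-10, -9) with squared distance 596. The circle on this segment as diameter has centre (0, -2) and r² = 596/4 = 149.
Check (-2, 8): distance² to centre = 104 ≤ 149, so it lies inside.
All remaining points lie in this disk, and no smaller disk contains both endpoints, so this is the minimum enclosing circle.

149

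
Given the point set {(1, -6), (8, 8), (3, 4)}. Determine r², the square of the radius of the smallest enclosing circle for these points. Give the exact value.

61.25

Call the three points A, B, C in the order given.
Side lengths²: AB² = 245, AC² = 104, BC² = 41.
Since AB² = 245 ≥ 104 + 41 = 145, the angle opposite AB is not acute, so the smallest enclosing circle has AB as diameter.
Centre = midpoint of AB = (4.5, 1), r² = 245/4 = 61.25.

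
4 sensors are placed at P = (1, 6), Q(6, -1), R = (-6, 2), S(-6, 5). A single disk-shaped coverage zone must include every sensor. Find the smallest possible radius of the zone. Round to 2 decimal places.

6.71

The farthest pair is Q–S with squared distance 180. The circle on this segment as diameter has centre (0, 2) and r² = 180/4 = 45.
Check P: distance² to centre = 17 ≤ 45, so it lies inside.
All remaining points lie in this disk, and no smaller disk contains both endpoints, so this is the minimum enclosing circle.
r = √45 ≈ 6.71.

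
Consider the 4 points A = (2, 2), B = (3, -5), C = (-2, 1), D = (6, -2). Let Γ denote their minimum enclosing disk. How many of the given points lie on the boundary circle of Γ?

3

The minimum enclosing circle is determined by three boundary points: B, C, D.
Their circumcentre is (41/22, -19/22) with r² = 4453/242.
The farthest remaining point A is at distance² 1989/242 ≤ 4453/242.
The points at distance exactly r from the centre are B, C, D — 3 points.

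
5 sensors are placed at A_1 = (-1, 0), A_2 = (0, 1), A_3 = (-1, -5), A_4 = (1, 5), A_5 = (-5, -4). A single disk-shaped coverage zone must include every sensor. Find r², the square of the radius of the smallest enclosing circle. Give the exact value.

2873/98

The minimum enclosing circle is determined by three boundary points: A_3, A_4, A_5.
Their circumcentre is (-25/14, 5/14) with r² = 2873/98.
The farthest remaining point A_2 is at distance² 353/98 ≤ 2873/98.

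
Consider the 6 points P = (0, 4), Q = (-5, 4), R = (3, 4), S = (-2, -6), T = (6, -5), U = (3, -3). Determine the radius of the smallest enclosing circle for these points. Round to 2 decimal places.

7.11

A smallest enclosing disk is always determined by at most three of the input points on its boundary.
The farthest pair is Q–T with squared distance 202. The circle on this segment as diameter has centre (0.5, -0.5) and r² = 202/4 = 50.5.
Check P: distance² to centre = 20.5 ≤ 50.5, so it lies inside.
All remaining points lie in this disk, and no smaller disk contains both endpoints, so this is the minimum enclosing circle.
r = √(50.5) ≈ 7.11.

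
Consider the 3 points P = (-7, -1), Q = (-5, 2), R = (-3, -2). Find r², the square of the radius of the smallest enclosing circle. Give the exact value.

1105/196

Side lengths²: PQ² = 13, PR² = 17, QR² = 20.
Since QR² = 20 < 17 + 13 = 30, the triangle is acute, so the smallest enclosing circle is the circumcircle.
Circumcentre = (-33/7, -5/14), r² = 1105/196.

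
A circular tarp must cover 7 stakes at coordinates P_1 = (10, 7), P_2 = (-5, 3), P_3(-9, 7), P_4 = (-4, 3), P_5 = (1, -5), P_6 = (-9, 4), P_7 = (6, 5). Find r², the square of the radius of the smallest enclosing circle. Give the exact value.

95.3125

By Welzl's lemma the MEC is supported by two points (diametrically opposite) or three points (on a circumcircle).
The minimum enclosing circle is determined by three boundary points: P_1, P_3, P_5.
Their circumcentre is (0.5, 4.75) with r² = 95.3125.
The farthest remaining point P_6 is at distance² 90.8125 ≤ 95.3125.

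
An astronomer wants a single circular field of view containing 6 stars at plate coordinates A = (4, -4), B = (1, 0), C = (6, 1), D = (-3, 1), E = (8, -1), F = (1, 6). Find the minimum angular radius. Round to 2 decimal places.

The minimum enclosing circle is determined by three boundary points: D, E, F.
Their circumcentre is (47/18, 11/18) with r² = 5125/162.
The farthest remaining point A is at distance² 3757/162 ≤ 5125/162.
r = √(5125/162) ≈ 5.62.

5.62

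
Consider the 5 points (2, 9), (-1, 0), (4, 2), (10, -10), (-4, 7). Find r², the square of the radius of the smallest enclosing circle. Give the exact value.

121.25

The farthest pair is (10, -10)–(-4, 7) with squared distance 485. The circle on this segment as diameter has centre (3, -1.5) and r² = 485/4 = 121.25.
Check (2, 9): distance² to centre = 111.25 ≤ 121.25, so it lies inside.
All remaining points lie in this disk, and no smaller disk contains both endpoints, so this is the minimum enclosing circle.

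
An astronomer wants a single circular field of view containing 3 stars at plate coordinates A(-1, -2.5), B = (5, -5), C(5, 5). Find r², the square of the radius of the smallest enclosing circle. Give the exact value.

Side lengths²: AB² = 42.25, AC² = 92.25, BC² = 100.
Since BC² = 100 < 92.25 + 42.25 = 134.5, the triangle is acute, so the smallest enclosing circle is the circumcircle.
Circumcentre = (3.5625, 0), r² = 27.06640625.

27.06640625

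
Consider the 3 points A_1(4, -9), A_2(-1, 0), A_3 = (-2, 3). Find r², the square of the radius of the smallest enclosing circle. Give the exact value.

45

Side lengths²: A_1A_2² = 106, A_1A_3² = 180, A_2A_3² = 10.
Since A_1A_3² = 180 ≥ 106 + 10 = 116, the angle opposite A_1A_3 is not acute, so the smallest enclosing circle has A_1A_3 as diameter.
Centre = midpoint of A_1A_3 = (1, -3), r² = 180/4 = 45.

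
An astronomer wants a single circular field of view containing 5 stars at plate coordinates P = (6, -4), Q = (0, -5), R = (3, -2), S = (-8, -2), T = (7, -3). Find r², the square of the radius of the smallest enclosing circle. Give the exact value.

A smallest enclosing disk is always determined by at most three of the input points on its boundary.
The farthest pair is S–T with squared distance 226. The circle on this segment as diameter has centre (-0.5, -2.5) and r² = 226/4 = 56.5.
Check P: distance² to centre = 44.5 ≤ 56.5, so it lies inside.
All remaining points lie in this disk, and no smaller disk contains both endpoints, so this is the minimum enclosing circle.

56.5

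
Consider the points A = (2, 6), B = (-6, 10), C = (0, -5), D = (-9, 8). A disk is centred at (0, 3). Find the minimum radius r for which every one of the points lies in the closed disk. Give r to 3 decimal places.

The required radius is the distance from (0, 3) to the farthest point.
Squared distances: 13, 85, 64, 106.
Maximum is 106, attained at D.
r = √106 ≈ 10.296.

10.296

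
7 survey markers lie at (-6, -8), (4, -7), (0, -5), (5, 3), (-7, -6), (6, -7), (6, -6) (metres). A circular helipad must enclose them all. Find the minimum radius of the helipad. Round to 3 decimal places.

By Welzl's lemma the MEC is supported by two points (diametrically opposite) or three points (on a circumcircle).
The minimum enclosing circle is determined by three boundary points: (-6, -8), (5, 3), (6, -7).
Their circumcentre is (-9/22, -57/22) with r² = 14645/242.
The farthest remaining point (-7, -6) is at distance² 13325/242 ≤ 14645/242.
r = √(14645/242) ≈ 7.779.

7.779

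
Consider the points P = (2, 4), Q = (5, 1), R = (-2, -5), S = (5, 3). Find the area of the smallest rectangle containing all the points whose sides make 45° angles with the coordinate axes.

45

In coordinates u = x + y, v = x − y the rectangle is axis-aligned; the map (x,y)→(u,v) scales areas by 2.
u-values: 6, 6, -7, 8; range = 8 − (-7) = 15.
v-values: -2, 4, 3, 2; range = 4 − (-2) = 6.
Area = (15 × 6) / 2 = 45.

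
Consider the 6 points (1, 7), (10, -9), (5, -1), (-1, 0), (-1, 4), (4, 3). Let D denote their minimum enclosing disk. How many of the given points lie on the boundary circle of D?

2

The minimum enclosing circle of a finite set is fixed by two of the points (as a diameter) or three (as a circumcircle).
The farthest pair is (1, 7)–(10, -9) with squared distance 337. The circle on this segment as diameter has centre (5.5, -1) and r² = 337/4 = 84.25.
Check (5, -1): distance² to centre = 0.25 ≤ 84.25, so it lies inside.
All remaining points lie in this disk, and no smaller disk contains both endpoints, so this is the minimum enclosing circle.
The points at distance exactly r from the centre are (1, 7), (10, -9) — 2 points.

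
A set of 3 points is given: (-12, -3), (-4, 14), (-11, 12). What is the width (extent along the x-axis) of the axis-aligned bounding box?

max x = -4, min x = -12, so width = 8.

8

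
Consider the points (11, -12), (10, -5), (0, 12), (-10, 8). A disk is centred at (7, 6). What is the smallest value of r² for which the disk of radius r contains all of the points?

340

The required radius is the distance from (7, 6) to the farthest point.
Squared distances: 340, 130, 85, 293.
Maximum is 340, attained at (11, -12).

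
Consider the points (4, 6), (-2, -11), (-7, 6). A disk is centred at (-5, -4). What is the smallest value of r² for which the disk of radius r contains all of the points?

The required radius is the distance from (-5, -4) to the farthest point.
Squared distances: 181, 58, 104.
Maximum is 181, attained at (4, 6).

181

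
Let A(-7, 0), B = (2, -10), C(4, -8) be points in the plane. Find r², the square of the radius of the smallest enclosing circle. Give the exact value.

Side lengths²: AB² = 181, AC² = 185, BC² = 8.
Since AC² = 185 < 181 + 8 = 189, the triangle is acute, so the smallest enclosing circle is the circumcircle.
Circumcentre = (-65/38, -163/38), r² = 33485/722.

33485/722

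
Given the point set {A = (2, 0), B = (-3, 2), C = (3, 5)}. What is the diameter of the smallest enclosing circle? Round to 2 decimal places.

6.82

Side lengths²: AB² = 29, AC² = 26, BC² = 45.
Since BC² = 45 < 29 + 26 = 55, the triangle is acute, so the smallest enclosing circle is the circumcircle.
Circumcentre = (5/18, 53/18), r² = 1885/162.
Diameter = 2r = 2√(1885/162) ≈ 6.82.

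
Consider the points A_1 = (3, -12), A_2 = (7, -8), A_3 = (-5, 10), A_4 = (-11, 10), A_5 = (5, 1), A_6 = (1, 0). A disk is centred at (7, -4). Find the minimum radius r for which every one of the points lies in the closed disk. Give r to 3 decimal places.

22.804

The required radius is the distance from (7, -4) to the farthest point.
Squared distances: 80, 16, 340, 520, 29, 52.
Maximum is 520, attained at A_4.
r = √520 ≈ 22.804.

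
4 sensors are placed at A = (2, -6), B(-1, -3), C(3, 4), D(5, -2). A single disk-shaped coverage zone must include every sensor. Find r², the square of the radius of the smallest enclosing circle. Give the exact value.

25.25

A smallest enclosing disk is always determined by at most three of the input points on its boundary.
The farthest pair is A–C with squared distance 101. The circle on this segment as diameter has centre (2.5, -1) and r² = 101/4 = 25.25.
Check B: distance² to centre = 16.25 ≤ 25.25, so it lies inside.
All remaining points lie in this disk, and no smaller disk contains both endpoints, so this is the minimum enclosing circle.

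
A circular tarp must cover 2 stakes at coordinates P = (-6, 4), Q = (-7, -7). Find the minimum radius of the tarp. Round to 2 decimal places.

The smallest circle enclosing two points has them as diameter endpoints.
Centre = midpoint = (-6.5, -1.5); r² = |PQ|²/4 = 122/4 = 30.5.
r = √(30.5) ≈ 5.52.

5.52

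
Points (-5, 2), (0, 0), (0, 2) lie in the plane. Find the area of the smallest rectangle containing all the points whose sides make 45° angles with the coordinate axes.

17.5

In coordinates u = x + y, v = x − y the rectangle is axis-aligned; the map (x,y)→(u,v) scales areas by 2.
u-values: -3, 0, 2; range = 2 − (-3) = 5.
v-values: -7, 0, -2; range = 0 − (-7) = 7.
Area = (5 × 7) / 2 = 17.5.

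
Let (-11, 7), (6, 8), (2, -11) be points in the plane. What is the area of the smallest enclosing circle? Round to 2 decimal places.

Call the three points A, B, C in the order given.
Side lengths²: AB² = 290, AC² = 493, BC² = 377.
Since AC² = 493 < 377 + 290 = 667, the triangle is acute, so the smallest enclosing circle is the circumcircle.
Circumcentre = (-45/22, -5/22), r² = 32045/242.
Area = π·r² = π·32045/242 ≈ 416.00.

416.00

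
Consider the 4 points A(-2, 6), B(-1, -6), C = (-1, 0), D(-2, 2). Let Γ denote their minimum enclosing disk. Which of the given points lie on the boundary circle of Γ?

A, B

The minimum enclosing circle of a finite set is fixed by two of the points (as a diameter) or three (as a circumcircle).
The farthest pair is A–B with squared distance 145. The circle on this segment as diameter has centre (-1.5, 0) and r² = 145/4 = 36.25.
Check C: distance² to centre = 0.25 ≤ 36.25, so it lies inside.
All remaining points lie in this disk, and no smaller disk contains both endpoints, so this is the minimum enclosing circle.
The points at distance exactly r from the centre are A, B — 2 points.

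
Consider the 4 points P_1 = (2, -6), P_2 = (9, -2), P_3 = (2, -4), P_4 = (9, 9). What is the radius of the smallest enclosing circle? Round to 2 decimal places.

8.28

By Welzl's lemma the MEC is supported by two points (diametrically opposite) or three points (on a circumcircle).
The farthest pair is P_1–P_4 with squared distance 274. The circle on this segment as diameter has centre (5.5, 1.5) and r² = 274/4 = 68.5.
Check P_2: distance² to centre = 24.5 ≤ 68.5, so it lies inside.
All remaining points lie in this disk, and no smaller disk contains both endpoints, so this is the minimum enclosing circle.
r = √(68.5) ≈ 8.28.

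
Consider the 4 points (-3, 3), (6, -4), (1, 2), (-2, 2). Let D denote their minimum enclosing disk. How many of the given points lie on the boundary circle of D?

By Welzl's lemma the MEC is supported by two points (diametrically opposite) or three points (on a circumcircle).
The farthest pair is (-3, 3)–(6, -4) with squared distance 130. The circle on this segment as diameter has centre (1.5, -0.5) and r² = 130/4 = 32.5.
Check (1, 2): distance² to centre = 6.5 ≤ 32.5, so it lies inside.
All remaining points lie in this disk, and no smaller disk contains both endpoints, so this is the minimum enclosing circle.
The points at distance exactly r from the centre are (-3, 3), (6, -4) — 2 points.

2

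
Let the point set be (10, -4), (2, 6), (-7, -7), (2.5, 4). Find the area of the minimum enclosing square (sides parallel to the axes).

The bounding box has width 17 and height 13.
An axis-aligned square enclosing the set must have side ≥ max(width, height).
So the minimum side is max(17, 13) = 17.
Area = 17² = 289.

289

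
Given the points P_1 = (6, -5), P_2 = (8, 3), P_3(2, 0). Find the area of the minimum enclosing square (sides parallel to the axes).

The bounding box has width 6 and height 8.
An axis-aligned square enclosing the set must have side ≥ max(width, height).
So the minimum side is max(6, 8) = 8.
Area = 8² = 64.

64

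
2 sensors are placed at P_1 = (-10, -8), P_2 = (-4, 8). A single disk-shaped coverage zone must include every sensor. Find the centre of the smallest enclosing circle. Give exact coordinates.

The smallest circle enclosing two points has them as diameter endpoints.
Centre = midpoint = (-7, 0); r² = |P_1P_2|²/4 = 292/4 = 73.
Centre = (-7, 0).

(-7, 0)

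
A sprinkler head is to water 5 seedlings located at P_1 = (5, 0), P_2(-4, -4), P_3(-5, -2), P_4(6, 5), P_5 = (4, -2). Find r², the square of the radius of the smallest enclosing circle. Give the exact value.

45.25

The minimum enclosing circle of a finite set is fixed by two of the points (as a diameter) or three (as a circumcircle).
The farthest pair is P_2–P_4 with squared distance 181. The circle on this segment as diameter has centre (1, 0.5) and r² = 181/4 = 45.25.
Check P_1: distance² to centre = 16.25 ≤ 45.25, so it lies inside.
All remaining points lie in this disk, and no smaller disk contains both endpoints, so this is the minimum enclosing circle.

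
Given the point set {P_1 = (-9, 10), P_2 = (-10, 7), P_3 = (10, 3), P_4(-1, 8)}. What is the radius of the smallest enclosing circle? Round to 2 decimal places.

10.20

A smallest enclosing disk is always determined by at most three of the input points on its boundary.
The minimum enclosing circle is determined by three boundary points: P_1, P_2, P_3.
Their circumcentre is (0.0625, 5.3125) with r² = 104.1015625.
The farthest remaining point P_4 is at distance² 8.3515625 ≤ 104.1015625.
r = √(104.1015625) ≈ 10.20.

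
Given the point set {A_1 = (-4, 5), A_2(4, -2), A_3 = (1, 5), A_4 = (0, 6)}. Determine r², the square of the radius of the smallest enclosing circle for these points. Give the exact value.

28.25

The farthest pair is A_1–A_2 with squared distance 113. The circle on this segment as diameter has centre (0, 1.5) and r² = 113/4 = 28.25.
Check A_3: distance² to centre = 13.25 ≤ 28.25, so it lies inside.
All remaining points lie in this disk, and no smaller disk contains both endpoints, so this is the minimum enclosing circle.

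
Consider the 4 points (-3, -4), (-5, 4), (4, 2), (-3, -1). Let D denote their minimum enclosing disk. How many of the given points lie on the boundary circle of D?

3

The minimum enclosing circle is determined by three boundary points: (-3, -4), (-5, 4), (4, 2).
Their circumcentre is (-1, 0.75) with r² = 26.5625.
The farthest remaining point (-3, -1) is at distance² 7.0625 ≤ 26.5625.
The points at distance exactly r from the centre are (-3, -4), (-5, 4), (4, 2) — 3 points.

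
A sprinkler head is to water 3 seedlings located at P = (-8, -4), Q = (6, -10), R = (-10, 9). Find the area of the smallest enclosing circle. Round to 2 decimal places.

484.59

Side lengths²: PQ² = 232, PR² = 173, QR² = 617.
Since QR² = 617 ≥ 232 + 173 = 405, the angle opposite QR is not acute, so the smallest enclosing circle has QR as diameter.
Centre = midpoint of QR = (-2, -0.5), r² = 617/4 = 154.25.
Area = π·r² = π·154.25 ≈ 484.59.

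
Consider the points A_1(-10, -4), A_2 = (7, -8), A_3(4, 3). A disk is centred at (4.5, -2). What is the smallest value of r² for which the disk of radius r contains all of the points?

214.25

The required radius is the distance from (4.5, -2) to the farthest point.
Squared distances: 214.25, 42.25, 25.25.
Maximum is 214.25, attained at A_1.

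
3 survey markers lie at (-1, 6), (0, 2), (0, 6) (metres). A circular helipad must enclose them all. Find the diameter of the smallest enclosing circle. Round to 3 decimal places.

4.123

Call the three points A, B, C in the order given.
Side lengths²: AB² = 17, AC² = 1, BC² = 16.
Since AB² = 17 ≥ 16 + 1 = 17, the angle opposite AB is not acute, so the smallest enclosing circle has AB as diameter.
Centre = midpoint of AB = (-0.5, 4), r² = 17/4 = 4.25.
Diameter = 2r = 2√(4.25) ≈ 4.123.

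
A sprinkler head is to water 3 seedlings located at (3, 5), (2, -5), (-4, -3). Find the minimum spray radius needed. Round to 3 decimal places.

5.449

Call the three points A, B, C in the order given.
Side lengths²: AB² = 101, AC² = 113, BC² = 40.
Since AC² = 113 < 101 + 40 = 141, the triangle is acute, so the smallest enclosing circle is the circumcircle.
Circumcentre = (25/62, 13/62), r² = 57065/1922.
r = √(57065/1922) ≈ 5.449.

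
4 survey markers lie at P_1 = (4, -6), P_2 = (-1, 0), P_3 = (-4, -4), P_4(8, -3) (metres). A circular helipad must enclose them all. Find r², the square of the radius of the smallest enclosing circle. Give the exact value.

The minimum enclosing circle of a finite set is fixed by two of the points (as a diameter) or three (as a circumcircle).
The farthest pair is P_3–P_4 with squared distance 145. The circle on this segment as diameter has centre (2, -3.5) and r² = 145/4 = 36.25.
Check P_1: distance² to centre = 10.25 ≤ 36.25, so it lies inside.
All remaining points lie in this disk, and no smaller disk contains both endpoints, so this is the minimum enclosing circle.

36.25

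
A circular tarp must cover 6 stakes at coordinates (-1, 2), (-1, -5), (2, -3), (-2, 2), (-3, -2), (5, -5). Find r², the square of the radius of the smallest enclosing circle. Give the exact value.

The farthest pair is (-2, 2)–(5, -5) with squared distance 98. The circle on this segment as diameter has centre (1.5, -1.5) and r² = 98/4 = 24.5.
Check (-1, 2): distance² to centre = 18.5 ≤ 24.5, so it lies inside.
All remaining points lie in this disk, and no smaller disk contains both endpoints, so this is the minimum enclosing circle.

24.5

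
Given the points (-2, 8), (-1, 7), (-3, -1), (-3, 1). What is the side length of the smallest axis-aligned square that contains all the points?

The bounding box has width 2 and height 9.
An axis-aligned square enclosing the set must have side ≥ max(width, height).
So the minimum side is max(2, 9) = 9.

9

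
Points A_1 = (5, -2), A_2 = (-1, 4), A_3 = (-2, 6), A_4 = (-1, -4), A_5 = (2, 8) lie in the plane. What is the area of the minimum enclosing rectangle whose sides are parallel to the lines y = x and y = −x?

112.5

In coordinates u = x + y, v = x − y the rectangle is axis-aligned; the map (x,y)→(u,v) scales areas by 2.
u-values: 3, 3, 4, -5, 10; range = 10 − (-5) = 15.
v-values: 7, -5, -8, 3, -6; range = 7 − (-8) = 15.
Area = (15 × 15) / 2 = 112.5.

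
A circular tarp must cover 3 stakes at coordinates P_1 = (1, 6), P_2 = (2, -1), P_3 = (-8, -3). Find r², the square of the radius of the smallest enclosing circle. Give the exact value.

Side lengths²: P_1P_2² = 50, P_1P_3² = 162, P_2P_3² = 104.
Since P_1P_3² = 162 ≥ 104 + 50 = 154, the angle opposite P_1P_3 is not acute, so the smallest enclosing circle has P_1P_3 as diameter.
Centre = midpoint of P_1P_3 = (-3.5, 1.5), r² = 162/4 = 40.5.

40.5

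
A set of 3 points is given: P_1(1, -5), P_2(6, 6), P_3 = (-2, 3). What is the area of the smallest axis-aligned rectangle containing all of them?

88

x ranges over [-2, 6], width 8.
y ranges over [-5, 6], height 11.
Area = 8 × 11 = 88.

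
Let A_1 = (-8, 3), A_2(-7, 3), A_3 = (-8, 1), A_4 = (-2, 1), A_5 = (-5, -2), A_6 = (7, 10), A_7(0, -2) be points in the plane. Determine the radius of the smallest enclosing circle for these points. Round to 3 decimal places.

A smallest enclosing disk is always determined by at most three of the input points on its boundary.
The farthest pair is A_3–A_6 with squared distance 306. The circle on this segment as diameter has centre (-0.5, 5.5) and r² = 306/4 = 76.5.
Check A_1: distance² to centre = 62.5 ≤ 76.5, so it lies inside.
All remaining points lie in this disk, and no smaller disk contains both endpoints, so this is the minimum enclosing circle.
r = √(76.5) ≈ 8.746.

8.746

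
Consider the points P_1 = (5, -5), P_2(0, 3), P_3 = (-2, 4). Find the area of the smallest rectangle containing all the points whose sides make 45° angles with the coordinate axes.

24

In coordinates u = x + y, v = x − y the rectangle is axis-aligned; the map (x,y)→(u,v) scales areas by 2.
u-values: 0, 3, 2; range = 3 − 0 = 3.
v-values: 10, -3, -6; range = 10 − (-6) = 16.
Area = (3 × 16) / 2 = 24.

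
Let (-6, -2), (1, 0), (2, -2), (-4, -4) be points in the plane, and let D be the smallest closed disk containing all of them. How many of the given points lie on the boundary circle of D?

A smallest enclosing disk is always determined by at most three of the input points on its boundary.
The farthest pair is (-6, -2)–(2, -2) with squared distance 64. The circle on this segment as diameter has centre (-2, -2) and r² = 64/4 = 16.
Check (1, 0): distance² to centre = 13 ≤ 16, so it lies inside.
All remaining points lie in this disk, and no smaller disk contains both endpoints, so this is the minimum enclosing circle.
The points at distance exactly r from the centre are (-6, -2), (2, -2) — 2 points.

2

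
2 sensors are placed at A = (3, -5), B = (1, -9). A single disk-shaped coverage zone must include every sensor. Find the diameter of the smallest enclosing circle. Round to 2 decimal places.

4.47

The smallest circle enclosing two points has them as diameter endpoints.
Centre = midpoint = (2, -7); r² = |AB|²/4 = 20/4 = 5.
Diameter = 2r = 2√5 ≈ 4.47.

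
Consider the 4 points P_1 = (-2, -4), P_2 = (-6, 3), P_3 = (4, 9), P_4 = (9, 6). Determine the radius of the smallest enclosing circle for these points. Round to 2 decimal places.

7.84

The minimum enclosing circle is determined by three boundary points: P_1, P_2, P_4.
Their circumcentre is (11/6, 17/6) with r² = 1105/18.
The farthest remaining point P_3 is at distance² 769/18 ≤ 1105/18.
r = √(1105/18) ≈ 7.84.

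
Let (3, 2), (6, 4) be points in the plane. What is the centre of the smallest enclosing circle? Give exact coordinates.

The smallest circle enclosing two points has them as diameter endpoints.
Centre = midpoint = (4.5, 3); r² = |(3, 2)−(6, 4)|²/4 = 13/4 = 3.25.
Centre = (4.5, 3).

(4.5, 3)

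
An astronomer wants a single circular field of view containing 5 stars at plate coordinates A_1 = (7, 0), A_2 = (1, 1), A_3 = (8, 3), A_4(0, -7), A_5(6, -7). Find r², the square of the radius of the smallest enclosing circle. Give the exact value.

41

The farthest pair is A_3–A_4 with squared distance 164. The circle on this segment as diameter has centre (4, -2) and r² = 164/4 = 41.
Check A_1: distance² to centre = 13 ≤ 41, so it lies inside.
All remaining points lie in this disk, and no smaller disk contains both endpoints, so this is the minimum enclosing circle.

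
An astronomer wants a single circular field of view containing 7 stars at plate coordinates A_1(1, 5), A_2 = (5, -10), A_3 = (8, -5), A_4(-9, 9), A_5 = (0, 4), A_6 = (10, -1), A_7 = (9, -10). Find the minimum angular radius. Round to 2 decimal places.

13.09

A smallest enclosing disk is always determined by at most three of the input points on its boundary.
The farthest pair is A_4–A_7 with squared distance 685. The circle on this segment as diameter has centre (0, -0.5) and r² = 685/4 = 171.25.
Check A_1: distance² to centre = 31.25 ≤ 171.25, so it lies inside.
All remaining points lie in this disk, and no smaller disk contains both endpoints, so this is the minimum enclosing circle.
r = √(171.25) ≈ 13.09.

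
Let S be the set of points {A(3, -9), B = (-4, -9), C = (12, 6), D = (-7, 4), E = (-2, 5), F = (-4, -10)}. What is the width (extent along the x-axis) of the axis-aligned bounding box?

max x = 12, min x = -7, so width = 19.

19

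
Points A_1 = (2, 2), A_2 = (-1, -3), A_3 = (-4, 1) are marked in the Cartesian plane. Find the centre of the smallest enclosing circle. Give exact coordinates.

(-43/54, 5/18)

Side lengths²: A_1A_2² = 34, A_1A_3² = 37, A_2A_3² = 25.
Since A_1A_3² = 37 < 34 + 25 = 59, the triangle is acute, so the smallest enclosing circle is the circumcircle.
Circumcentre = (-43/54, 5/18), r² = 15725/1458.
Centre = (-43/54, 5/18).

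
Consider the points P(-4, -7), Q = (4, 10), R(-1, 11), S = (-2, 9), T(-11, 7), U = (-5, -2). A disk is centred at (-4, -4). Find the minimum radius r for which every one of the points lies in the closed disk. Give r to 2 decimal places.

The required radius is the distance from (-4, -4) to the farthest point.
Squared distances: 9, 260, 234, 173, 170, 5.
Maximum is 260, attained at Q.
r = √260 ≈ 16.12.

16.12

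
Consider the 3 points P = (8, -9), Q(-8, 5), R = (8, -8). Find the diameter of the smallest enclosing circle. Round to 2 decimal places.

Side lengths²: PQ² = 452, PR² = 1, QR² = 425.
Since PQ² = 452 ≥ 425 + 1 = 426, the angle opposite PQ is not acute, so the smallest enclosing circle has PQ as diameter.
Centre = midpoint of PQ = (0, -2), r² = 452/4 = 113.
Diameter = 2r = 2√113 ≈ 21.26.

21.26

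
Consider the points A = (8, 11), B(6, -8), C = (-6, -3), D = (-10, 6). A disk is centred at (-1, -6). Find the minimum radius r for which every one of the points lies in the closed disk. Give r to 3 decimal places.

The required radius is the distance from (-1, -6) to the farthest point.
Squared distances: 370, 53, 34, 225.
Maximum is 370, attained at A.
r = √370 ≈ 19.235.

19.235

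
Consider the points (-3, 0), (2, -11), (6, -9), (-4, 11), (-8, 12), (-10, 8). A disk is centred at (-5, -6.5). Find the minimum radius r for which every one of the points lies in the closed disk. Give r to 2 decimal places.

The required radius is the distance from (-5, -6.5) to the farthest point.
Squared distances: 46.25, 69.25, 127.25, 307.25, 351.25, 235.25.
Maximum is 351.25, attained at (-8, 12).
r = √(351.25) ≈ 18.74.

18.74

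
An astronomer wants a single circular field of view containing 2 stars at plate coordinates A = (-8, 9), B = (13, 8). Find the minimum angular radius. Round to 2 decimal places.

10.51

The smallest circle enclosing two points has them as diameter endpoints.
Centre = midpoint = (2.5, 8.5); r² = |AB|²/4 = 442/4 = 110.5.
r = √(110.5) ≈ 10.51.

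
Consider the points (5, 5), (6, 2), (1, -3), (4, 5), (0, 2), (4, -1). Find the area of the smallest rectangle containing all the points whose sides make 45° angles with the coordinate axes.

42

In coordinates u = x + y, v = x − y the rectangle is axis-aligned; the map (x,y)→(u,v) scales areas by 2.
u-values: 10, 8, -2, 9, 2, 3; range = 10 − (-2) = 12.
v-values: 0, 4, 4, -1, -2, 5; range = 5 − (-2) = 7.
Area = (12 × 7) / 2 = 42.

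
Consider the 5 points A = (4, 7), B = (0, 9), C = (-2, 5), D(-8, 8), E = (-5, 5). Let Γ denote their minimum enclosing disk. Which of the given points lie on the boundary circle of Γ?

The farthest pair is A–D with squared distance 145. The circle on this segment as diameter has centre (-2, 7.5) and r² = 145/4 = 36.25.
Check B: distance² to centre = 6.25 ≤ 36.25, so it lies inside.
All remaining points lie in this disk, and no smaller disk contains both endpoints, so this is the minimum enclosing circle.
The points at distance exactly r from the centre are A, D — 2 points.

A, D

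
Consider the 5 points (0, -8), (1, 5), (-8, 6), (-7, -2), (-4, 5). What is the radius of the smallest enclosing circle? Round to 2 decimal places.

8.06

The minimum enclosing circle of a finite set is fixed by two of the points (as a diameter) or three (as a circumcircle).
The farthest pair is (0, -8)–(-8, 6) with squared distance 260. The circle on this segment as diameter has centre (-4, -1) and r² = 260/4 = 65.
Check (1, 5): distance² to centre = 61 ≤ 65, so it lies inside.
All remaining points lie in this disk, and no smaller disk contains both endpoints, so this is the minimum enclosing circle.
r = √65 ≈ 8.06.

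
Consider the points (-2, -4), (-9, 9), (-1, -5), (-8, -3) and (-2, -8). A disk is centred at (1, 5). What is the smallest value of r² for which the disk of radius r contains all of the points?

178

The required radius is the distance from (1, 5) to the farthest point.
Squared distances: 90, 116, 104, 145, 178.
Maximum is 178, attained at (-2, -8).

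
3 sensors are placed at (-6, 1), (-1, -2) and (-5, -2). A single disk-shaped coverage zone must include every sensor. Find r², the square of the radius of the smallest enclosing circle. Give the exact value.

8.5

Call the three points A, B, C in the order given.
Side lengths²: AB² = 34, AC² = 10, BC² = 16.
Since AB² = 34 ≥ 16 + 10 = 26, the angle opposite AB is not acute, so the smallest enclosing circle has AB as diameter.
Centre = midpoint of AB = (-3.5, -0.5), r² = 34/4 = 8.5.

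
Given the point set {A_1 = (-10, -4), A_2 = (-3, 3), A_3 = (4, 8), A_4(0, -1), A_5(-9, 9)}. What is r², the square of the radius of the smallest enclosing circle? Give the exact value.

The minimum enclosing circle of a finite set is fixed by two of the points (as a diameter) or three (as a circumcircle).
The farthest pair is A_1–A_3 with squared distance 340. The circle on this segment as diameter has centre (-3, 2) and r² = 340/4 = 85.
Check A_2: distance² to centre = 1 ≤ 85, so it lies inside.
All remaining points lie in this disk, and no smaller disk contains both endpoints, so this is the minimum enclosing circle.

85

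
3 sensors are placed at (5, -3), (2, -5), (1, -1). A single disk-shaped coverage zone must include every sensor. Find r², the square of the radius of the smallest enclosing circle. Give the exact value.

Call the three points A, B, C in the order given.
Side lengths²: AB² = 13, AC² = 20, BC² = 17.
Since AC² = 20 < 17 + 13 = 30, the triangle is acute, so the smallest enclosing circle is the circumcircle.
Circumcentre = (37/14, -19/7), r² = 1105/196.

1105/196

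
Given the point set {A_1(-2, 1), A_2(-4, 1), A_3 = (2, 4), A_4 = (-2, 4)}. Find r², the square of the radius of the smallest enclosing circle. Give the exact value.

11.25

The farthest pair is A_2–A_3 with squared distance 45. The circle on this segment as diameter has centre (-1, 2.5) and r² = 45/4 = 11.25.
Check A_1: distance² to centre = 3.25 ≤ 11.25, so it lies inside.
All remaining points lie in this disk, and no smaller disk contains both endpoints, so this is the minimum enclosing circle.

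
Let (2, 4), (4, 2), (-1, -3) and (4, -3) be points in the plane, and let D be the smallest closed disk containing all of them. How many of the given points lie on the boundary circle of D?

3

The minimum enclosing circle is determined by three boundary points: (2, 4), (-1, -3), (4, -3).
Their circumcentre is (1.5, 1/14) with r² = 1537/98.
The farthest remaining point (4, 2) is at distance² 977/98 ≤ 1537/98.
The points at distance exactly r from the centre are (2, 4), (-1, -3), (4, -3) — 3 points.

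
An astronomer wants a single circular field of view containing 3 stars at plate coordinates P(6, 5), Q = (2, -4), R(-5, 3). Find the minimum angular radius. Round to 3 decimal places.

5.989

Side lengths²: PQ² = 97, PR² = 125, QR² = 98.
Since PR² = 125 < 98 + 97 = 195, the triangle is acute, so the smallest enclosing circle is the circumcircle.
Circumcentre = (23/26, 49/26), r² = 12125/338.
r = √(12125/338) ≈ 5.989.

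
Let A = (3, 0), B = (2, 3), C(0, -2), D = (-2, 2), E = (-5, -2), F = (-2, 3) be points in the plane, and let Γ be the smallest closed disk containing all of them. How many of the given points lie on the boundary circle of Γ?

By Welzl's lemma the MEC is supported by two points (diametrically opposite) or three points (on a circumcircle).
The minimum enclosing circle is determined by three boundary points: A, B, E.
Their circumcentre is (-17/13, 3/13) with r² = 3145/169.
The farthest remaining point F is at distance² 1377/169 ≤ 3145/169.
The points at distance exactly r from the centre are A, B, E — 3 points.

3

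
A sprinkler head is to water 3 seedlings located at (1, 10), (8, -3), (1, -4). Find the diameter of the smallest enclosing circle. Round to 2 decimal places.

14.91

Call the three points A, B, C in the order given.
Side lengths²: AB² = 218, AC² = 196, BC² = 50.
Since AB² = 218 < 196 + 50 = 246, the triangle is acute, so the smallest enclosing circle is the circumcircle.
Circumcentre = (25/7, 3), r² = 2725/49.
Diameter = 2r = 2√(2725/49) ≈ 14.91.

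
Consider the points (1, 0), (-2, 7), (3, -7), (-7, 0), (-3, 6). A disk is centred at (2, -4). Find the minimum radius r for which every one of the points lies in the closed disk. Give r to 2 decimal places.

The required radius is the distance from (2, -4) to the farthest point.
Squared distances: 17, 137, 10, 97, 125.
Maximum is 137, attained at (-2, 7).
r = √137 ≈ 11.70.

11.70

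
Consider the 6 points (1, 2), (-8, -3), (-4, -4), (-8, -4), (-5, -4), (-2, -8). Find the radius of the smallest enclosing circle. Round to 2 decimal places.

5.66

By Welzl's lemma the MEC is supported by two points (diametrically opposite) or three points (on a circumcircle).
The minimum enclosing circle is determined by three boundary points: (1, 2), (-8, -4), (-2, -8).
Their circumcentre is (-31/12, -2.375) with r² = 18421/576.
The farthest remaining point (-8, -3) is at distance² 17125/576 ≤ 18421/576.
r = √(18421/576) ≈ 5.66.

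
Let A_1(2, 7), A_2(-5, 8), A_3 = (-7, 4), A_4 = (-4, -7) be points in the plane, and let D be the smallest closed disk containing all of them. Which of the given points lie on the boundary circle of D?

By Welzl's lemma the MEC is supported by two points (diametrically opposite) or three points (on a circumcircle).
The minimum enclosing circle is determined by three boundary points: A_1, A_2, A_4.
Their circumcentre is (-129/52, 33/52) with r² = 81925/1352.
The farthest remaining point A_3 is at distance² 42925/1352 ≤ 81925/1352.
The points at distance exactly r from the centre are A_1, A_2, A_4 — 3 points.

A_1, A_2, A_4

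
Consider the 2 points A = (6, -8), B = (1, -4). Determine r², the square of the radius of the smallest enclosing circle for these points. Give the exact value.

The smallest circle enclosing two points has them as diameter endpoints.
Centre = midpoint = (3.5, -6); r² = |AB|²/4 = 41/4 = 10.25.

10.25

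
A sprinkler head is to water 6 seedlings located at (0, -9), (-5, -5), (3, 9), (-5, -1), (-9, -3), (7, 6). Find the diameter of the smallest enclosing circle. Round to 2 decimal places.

The minimum enclosing circle is determined by three boundary points: (0, -9), (3, 9), (-9, -3).
Their circumcentre is (-0.3, 0.3) with r² = 86.58.
The farthest remaining point (7, 6) is at distance² 85.78 ≤ 86.58.
Diameter = 2r = 2√(86.58) ≈ 18.61.

18.61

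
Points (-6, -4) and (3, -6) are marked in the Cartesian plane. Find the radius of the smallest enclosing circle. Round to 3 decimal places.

4.610

The smallest circle enclosing two points has them as diameter endpoints.
Centre = midpoint = (-1.5, -5); r² = |(-6, -4)−(3, -6)|²/4 = 85/4 = 21.25.
r = √(21.25) ≈ 4.610.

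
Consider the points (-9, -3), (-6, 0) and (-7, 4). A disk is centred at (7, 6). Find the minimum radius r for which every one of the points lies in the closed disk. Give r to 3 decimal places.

18.358

The required radius is the distance from (7, 6) to the farthest point.
Squared distances: 337, 205, 200.
Maximum is 337, attained at (-9, -3).
r = √337 ≈ 18.358.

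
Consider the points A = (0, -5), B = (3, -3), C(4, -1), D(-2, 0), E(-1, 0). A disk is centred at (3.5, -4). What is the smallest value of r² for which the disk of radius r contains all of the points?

46.25

The required radius is the distance from (3.5, -4) to the farthest point.
Squared distances: 13.25, 1.25, 9.25, 46.25, 36.25.
Maximum is 46.25, attained at D.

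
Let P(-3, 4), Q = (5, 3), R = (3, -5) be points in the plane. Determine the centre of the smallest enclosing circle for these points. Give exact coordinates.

Side lengths²: PQ² = 65, PR² = 117, QR² = 68.
Since PR² = 117 < 68 + 65 = 133, the triangle is acute, so the smallest enclosing circle is the circumcircle.
Circumcentre = (6/11, -3/22), r² = 14365/484.
Centre = (6/11, -3/22).

(6/11, -3/22)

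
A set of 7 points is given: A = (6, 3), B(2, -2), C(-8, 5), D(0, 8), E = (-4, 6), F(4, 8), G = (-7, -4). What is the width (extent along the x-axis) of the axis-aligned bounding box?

14

max x = 6, min x = -8, so width = 14.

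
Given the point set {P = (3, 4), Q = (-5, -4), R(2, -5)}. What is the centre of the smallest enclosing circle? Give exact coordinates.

Side lengths²: PQ² = 128, PR² = 82, QR² = 50.
Since PQ² = 128 < 82 + 50 = 132, the triangle is acute, so the smallest enclosing circle is the circumcircle.
Circumcentre = (-0.875, -0.125), r² = 32.03125.
Centre = (-0.875, -0.125).

(-0.875, -0.125)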